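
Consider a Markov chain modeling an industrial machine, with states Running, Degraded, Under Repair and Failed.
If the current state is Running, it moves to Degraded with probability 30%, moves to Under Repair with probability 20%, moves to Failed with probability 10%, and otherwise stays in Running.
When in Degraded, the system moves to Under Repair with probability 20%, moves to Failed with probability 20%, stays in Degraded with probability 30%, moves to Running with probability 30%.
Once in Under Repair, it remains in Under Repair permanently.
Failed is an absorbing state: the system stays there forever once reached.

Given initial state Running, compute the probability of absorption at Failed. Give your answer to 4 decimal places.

Let h(s) be the probability of absorption at Failed starting from transient state s. Then h(Failed) = 1 and h(Under Repair) = 0. By first-step analysis:
h(Running) = 0.4·h(Running) + 0.3·h(Degraded) + 0.2·0 + 0.1·1
h(Degraded) = 0.3·h(Running) + 0.3·h(Degraded) + 0.2·0 + 0.2·1
Solving: h(Running) = 0.3939, h(Degraded) = 0.4545.
Starting from Running, the probability is 0.3939.

0.3939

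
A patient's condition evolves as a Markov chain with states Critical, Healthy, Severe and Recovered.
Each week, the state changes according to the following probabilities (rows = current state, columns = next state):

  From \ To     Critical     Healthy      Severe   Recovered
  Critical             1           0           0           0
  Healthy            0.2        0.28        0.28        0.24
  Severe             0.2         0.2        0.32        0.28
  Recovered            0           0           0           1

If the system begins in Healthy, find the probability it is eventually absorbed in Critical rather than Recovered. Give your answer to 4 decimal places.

Let h(s) be the probability of absorption at Critical starting from transient state s. Then h(Critical) = 1 and h(Recovered) = 0. By first-step analysis:
h(Healthy) = 0.2·1 + 0.28·h(Healthy) + 0.28·h(Severe) + 0.24·0
h(Severe) = 0.2·1 + 0.2·h(Healthy) + 0.32·h(Severe) + 0.28·0
Solving: h(Healthy) = 0.4428, h(Severe) = 0.4244.
Starting from Healthy, the probability is 0.4428.

0.4428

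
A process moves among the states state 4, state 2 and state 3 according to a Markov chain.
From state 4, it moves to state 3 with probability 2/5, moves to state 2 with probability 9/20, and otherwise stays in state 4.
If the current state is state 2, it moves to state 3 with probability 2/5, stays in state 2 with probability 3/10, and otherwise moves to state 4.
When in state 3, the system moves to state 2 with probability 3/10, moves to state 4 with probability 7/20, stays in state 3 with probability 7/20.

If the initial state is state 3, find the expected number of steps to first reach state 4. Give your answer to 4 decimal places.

Let t(s) be the expected number of steps to first reach state 4 from state s, with t(state 4) = 0. Conditioning on the first step:
t(state 2) = 1 + 0.3·t(state 2) + 0.4·t(state 3)
t(state 3) = 1 + 0.3·t(state 2) + 0.35·t(state 3)
Solving: t(state 2) = 3.1343, t(state 3) = 2.9851.
Expected steps from state 3 to state 4: 2.9851.

2.9851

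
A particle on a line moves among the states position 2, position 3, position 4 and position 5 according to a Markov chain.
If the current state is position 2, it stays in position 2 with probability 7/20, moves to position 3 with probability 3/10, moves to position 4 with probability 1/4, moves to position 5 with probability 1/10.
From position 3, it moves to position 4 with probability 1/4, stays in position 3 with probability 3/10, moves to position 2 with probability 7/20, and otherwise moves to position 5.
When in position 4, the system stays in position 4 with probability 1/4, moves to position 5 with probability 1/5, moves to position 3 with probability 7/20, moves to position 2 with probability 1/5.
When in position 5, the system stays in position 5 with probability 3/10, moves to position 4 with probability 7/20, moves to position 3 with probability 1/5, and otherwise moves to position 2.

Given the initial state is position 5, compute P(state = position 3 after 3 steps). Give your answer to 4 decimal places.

0.2945

Propagate the distribution vector 3 steps from position 5.
After 0 steps: (0.0000, 0.0000, 0.0000, 1.0000)
After 1 step: (0.1500, 0.2000, 0.3500, 0.3000)
After 2 steps: (0.2375, 0.2875, 0.2800, 0.1950)
After 3 steps: (0.2690, 0.2945, 0.2695, 0.1670)
P(in position 3 after 3 steps) = 0.2945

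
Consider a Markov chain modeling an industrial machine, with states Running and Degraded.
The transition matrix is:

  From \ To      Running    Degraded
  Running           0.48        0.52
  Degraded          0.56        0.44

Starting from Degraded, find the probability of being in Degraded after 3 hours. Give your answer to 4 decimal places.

Propagate the distribution vector 3 hours from Degraded.
After 0 hours: (0.0000, 1.0000)
After 1 hour: (0.5600, 0.4400)
After 2 hours: (0.5152, 0.4848)
After 3 hours: (0.5188, 0.4812)
P(in Degraded after 3 hours) = 0.4812

0.4812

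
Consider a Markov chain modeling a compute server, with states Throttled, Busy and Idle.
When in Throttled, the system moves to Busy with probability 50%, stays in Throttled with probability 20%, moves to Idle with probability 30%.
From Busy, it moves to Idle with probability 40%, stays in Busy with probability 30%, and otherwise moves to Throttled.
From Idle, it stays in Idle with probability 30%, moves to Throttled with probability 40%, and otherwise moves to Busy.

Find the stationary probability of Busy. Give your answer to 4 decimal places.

0.3607

Let the stationary distribution be π with π = πP and π_1 + π_2 + π_3 = 1.
π_1 = 0.2·π_1 + 0.3·π_2 + 0.4·π_3
π_2 = 0.5·π_1 + 0.3·π_2 + 0.3·π_3
Solving with the normalization constraint gives π = (0.3033, 0.3607, 0.3361).
So the stationary probability of Busy is 0.3607.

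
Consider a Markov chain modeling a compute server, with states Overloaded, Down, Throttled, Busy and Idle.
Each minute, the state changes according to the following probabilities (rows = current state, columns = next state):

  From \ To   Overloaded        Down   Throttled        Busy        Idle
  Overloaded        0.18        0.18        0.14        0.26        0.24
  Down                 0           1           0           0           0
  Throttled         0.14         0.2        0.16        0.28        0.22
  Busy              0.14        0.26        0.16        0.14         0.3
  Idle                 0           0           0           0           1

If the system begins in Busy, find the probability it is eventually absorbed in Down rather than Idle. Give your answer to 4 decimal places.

Let h(s) be the probability of absorption at Down starting from transient state s. Then h(Down) = 1 and h(Idle) = 0. By first-step analysis:
h(Overloaded) = 0.18·h(Overloaded) + 0.18·1 + 0.14·h(Throttled) + 0.26·h(Busy) + 0.24·0
h(Throttled) = 0.14·h(Overloaded) + 0.2·1 + 0.16·h(Throttled) + 0.28·h(Busy) + 0.22·0
h(Busy) = 0.14·h(Overloaded) + 0.26·1 + 0.16·h(Throttled) + 0.14·h(Busy) + 0.3·0
Solving: h(Overloaded) = 0.4455, h(Throttled) = 0.4662, h(Busy) = 0.4616.
Starting from Busy, the probability is 0.4616.

0.4616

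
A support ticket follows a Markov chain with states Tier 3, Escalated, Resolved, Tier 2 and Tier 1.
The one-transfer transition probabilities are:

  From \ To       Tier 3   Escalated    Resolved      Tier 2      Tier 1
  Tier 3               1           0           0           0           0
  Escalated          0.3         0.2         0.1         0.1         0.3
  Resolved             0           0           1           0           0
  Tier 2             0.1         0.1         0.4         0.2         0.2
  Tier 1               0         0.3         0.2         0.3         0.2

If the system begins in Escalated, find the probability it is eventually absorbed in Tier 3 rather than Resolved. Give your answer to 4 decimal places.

Let h(s) be the probability of absorption at Tier 3 starting from transient state s. Then h(Tier 3) = 1 and h(Resolved) = 0. By first-step analysis:
h(Escalated) = 0.3·1 + 0.2·h(Escalated) + 0.1·0 + 0.1·h(Tier 2) + 0.3·h(Tier 1)
h(Tier 2) = 0.1·1 + 0.1·h(Escalated) + 0.4·0 + 0.2·h(Tier 2) + 0.2·h(Tier 1)
h(Tier 1) = 0.3·h(Escalated) + 0.2·0 + 0.3·h(Tier 2) + 0.2·h(Tier 1)
Solving: h(Escalated) = 0.5176, h(Tier 2) = 0.2629, h(Tier 1) = 0.2927.
Starting from Escalated, the probability is 0.5176.

0.5176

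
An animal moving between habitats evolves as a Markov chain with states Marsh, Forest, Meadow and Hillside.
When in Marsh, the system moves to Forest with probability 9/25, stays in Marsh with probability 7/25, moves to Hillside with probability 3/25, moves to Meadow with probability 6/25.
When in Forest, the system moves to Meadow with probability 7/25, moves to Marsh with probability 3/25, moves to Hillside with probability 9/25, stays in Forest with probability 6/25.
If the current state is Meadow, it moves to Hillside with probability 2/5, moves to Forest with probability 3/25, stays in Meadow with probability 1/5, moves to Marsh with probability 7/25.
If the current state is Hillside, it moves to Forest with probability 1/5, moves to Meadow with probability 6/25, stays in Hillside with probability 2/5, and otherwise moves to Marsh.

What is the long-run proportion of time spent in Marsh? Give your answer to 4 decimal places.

0.2043

Let the stationary distribution be π with π = πP and π_1 + π_2 + π_3 + π_4 = 1.
π_1 = 0.28·π_1 + 0.12·π_2 + 0.28·π_3 + 0.16·π_4
π_2 = 0.36·π_1 + 0.24·π_2 + 0.12·π_3 + 0.2·π_4
π_3 = 0.24·π_1 + 0.28·π_2 + 0.2·π_3 + 0.24·π_4
Solving with the normalization constraint gives π = (0.2043, 0.2224, 0.2393, 0.3339).
So the stationary probability of Marsh is 0.2043.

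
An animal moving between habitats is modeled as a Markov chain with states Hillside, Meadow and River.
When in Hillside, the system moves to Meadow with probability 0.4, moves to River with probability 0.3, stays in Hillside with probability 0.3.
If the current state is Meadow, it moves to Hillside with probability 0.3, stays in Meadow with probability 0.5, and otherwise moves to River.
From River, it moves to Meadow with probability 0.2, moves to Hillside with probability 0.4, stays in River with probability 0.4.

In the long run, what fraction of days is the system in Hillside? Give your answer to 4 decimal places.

0.3291

Let the stationary distribution be π with π = πP and π_1 + π_2 + π_3 = 1.
π_1 = 0.3·π_1 + 0.3·π_2 + 0.4·π_3
π_2 = 0.4·π_1 + 0.5·π_2 + 0.2·π_3
Solving with the normalization constraint gives π = (0.3291, 0.3797, 0.2911).
So the stationary probability of Hillside is 0.3291.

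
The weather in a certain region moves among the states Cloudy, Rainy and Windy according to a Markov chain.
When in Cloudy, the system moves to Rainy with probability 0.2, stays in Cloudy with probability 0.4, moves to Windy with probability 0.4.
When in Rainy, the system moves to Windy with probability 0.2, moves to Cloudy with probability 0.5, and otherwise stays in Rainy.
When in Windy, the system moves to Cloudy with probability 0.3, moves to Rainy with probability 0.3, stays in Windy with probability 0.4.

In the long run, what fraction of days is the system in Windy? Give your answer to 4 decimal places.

0.3478

Let the stationary distribution be π with π = πP and π_1 + π_2 + π_3 = 1.
π_1 = 0.4·π_1 + 0.5·π_2 + 0.3·π_3
π_2 = 0.2·π_1 + 0.3·π_2 + 0.3·π_3
Solving with the normalization constraint gives π = (0.3913, 0.2609, 0.3478).
So the stationary probability of Windy is 0.3478.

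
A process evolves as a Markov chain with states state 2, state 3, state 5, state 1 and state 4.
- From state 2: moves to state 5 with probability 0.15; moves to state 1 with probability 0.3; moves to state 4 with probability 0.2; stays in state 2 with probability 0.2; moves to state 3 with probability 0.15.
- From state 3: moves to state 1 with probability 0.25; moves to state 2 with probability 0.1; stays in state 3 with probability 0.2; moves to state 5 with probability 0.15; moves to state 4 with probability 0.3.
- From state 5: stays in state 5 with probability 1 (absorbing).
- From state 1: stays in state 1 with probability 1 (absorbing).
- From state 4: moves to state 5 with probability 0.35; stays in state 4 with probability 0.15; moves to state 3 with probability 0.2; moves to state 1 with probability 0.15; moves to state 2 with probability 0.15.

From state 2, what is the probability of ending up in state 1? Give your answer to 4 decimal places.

Let h(s) be the probability of absorption at state 1 starting from transient state s. Then h(state 1) = 1 and h(state 5) = 0. By first-step analysis:
h(state 2) = 0.2·h(state 2) + 0.15·h(state 3) + 0.15·0 + 0.3·1 + 0.2·h(state 4)
h(state 3) = 0.1·h(state 2) + 0.2·h(state 3) + 0.15·0 + 0.25·1 + 0.3·h(state 4)
h(state 4) = 0.15·h(state 2) + 0.2·h(state 3) + 0.35·0 + 0.15·1 + 0.15·h(state 4)
Solving: h(state 2) = 0.5766, h(state 3) = 0.5362, h(state 4) = 0.4044.
Starting from state 2, the probability is 0.5766.

0.5766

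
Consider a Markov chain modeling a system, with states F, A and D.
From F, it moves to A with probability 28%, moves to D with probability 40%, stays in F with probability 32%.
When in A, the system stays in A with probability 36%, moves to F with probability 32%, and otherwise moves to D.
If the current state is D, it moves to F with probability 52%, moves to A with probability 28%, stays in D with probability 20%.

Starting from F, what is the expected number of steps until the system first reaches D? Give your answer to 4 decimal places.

Let t(s) be the expected number of steps to first reach D from state s, with t(D) = 0. Conditioning on the first step:
t(F) = 1 + 0.32·t(F) + 0.28·t(A)
t(A) = 1 + 0.32·t(F) + 0.36·t(A)
Solving: t(F) = 2.6620, t(A) = 2.8935.
Expected steps from F to D: 2.6620.

2.6620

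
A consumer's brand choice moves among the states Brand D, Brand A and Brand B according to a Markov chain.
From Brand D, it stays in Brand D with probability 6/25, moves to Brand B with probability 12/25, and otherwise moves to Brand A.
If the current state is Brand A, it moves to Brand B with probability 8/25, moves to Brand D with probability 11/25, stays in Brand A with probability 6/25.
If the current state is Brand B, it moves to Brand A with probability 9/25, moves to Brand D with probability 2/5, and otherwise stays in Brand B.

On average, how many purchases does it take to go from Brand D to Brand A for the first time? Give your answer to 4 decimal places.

Let t(s) be the expected number of purchases to first reach Brand A from state s, with t(Brand A) = 0. Conditioning on the first purchase:
t(Brand D) = 1 + 0.24·t(Brand D) + 0.48·t(Brand B)
t(Brand B) = 1 + 0.4·t(Brand D) + 0.24·t(Brand B)
Solving: t(Brand D) = 3.2158, t(Brand B) = 3.0083.
Expected purchases from Brand D to Brand A: 3.2158.

3.2158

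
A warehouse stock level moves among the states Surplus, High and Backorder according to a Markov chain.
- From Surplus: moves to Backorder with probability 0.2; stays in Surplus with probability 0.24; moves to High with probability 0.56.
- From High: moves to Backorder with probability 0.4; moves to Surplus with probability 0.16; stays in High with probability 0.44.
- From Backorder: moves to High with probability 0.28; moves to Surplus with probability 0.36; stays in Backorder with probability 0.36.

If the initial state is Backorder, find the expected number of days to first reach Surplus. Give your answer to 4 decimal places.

3.4091

Let t(s) be the expected number of days to first reach Surplus from state s, with t(Surplus) = 0. Conditioning on the first day:
t(High) = 1 + 0.44·t(High) + 0.4·t(Backorder)
t(Backorder) = 1 + 0.28·t(High) + 0.36·t(Backorder)
Solving: t(High) = 4.2208, t(Backorder) = 3.4091.
Expected days from Backorder to Surplus: 3.4091.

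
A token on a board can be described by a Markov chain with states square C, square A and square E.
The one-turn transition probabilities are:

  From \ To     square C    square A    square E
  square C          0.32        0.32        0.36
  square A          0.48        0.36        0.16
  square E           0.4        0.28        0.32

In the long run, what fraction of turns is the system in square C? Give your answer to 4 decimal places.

0.3942

Let the stationary distribution be π with π = πP and π_1 + π_2 + π_3 = 1.
π_1 = 0.32·π_1 + 0.48·π_2 + 0.4·π_3
π_2 = 0.32·π_1 + 0.36·π_2 + 0.28·π_3
Solving with the normalization constraint gives π = (0.3942, 0.3215, 0.2843).
So the stationary probability of square C is 0.3942.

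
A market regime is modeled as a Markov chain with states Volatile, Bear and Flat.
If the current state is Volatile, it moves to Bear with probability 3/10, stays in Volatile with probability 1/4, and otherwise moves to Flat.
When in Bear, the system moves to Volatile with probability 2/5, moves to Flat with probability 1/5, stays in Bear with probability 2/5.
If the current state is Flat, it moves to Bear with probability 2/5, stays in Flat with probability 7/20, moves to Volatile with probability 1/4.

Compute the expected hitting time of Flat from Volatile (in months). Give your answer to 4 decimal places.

Let t(s) be the expected number of months to first reach Flat from state s, with t(Flat) = 0. Conditioning on the first month:
t(Volatile) = 1 + 0.25·t(Volatile) + 0.3·t(Bear)
t(Bear) = 1 + 0.4·t(Volatile) + 0.4·t(Bear)
Solving: t(Volatile) = 2.7273, t(Bear) = 3.4848.
Expected months from Volatile to Flat: 2.7273.

2.7273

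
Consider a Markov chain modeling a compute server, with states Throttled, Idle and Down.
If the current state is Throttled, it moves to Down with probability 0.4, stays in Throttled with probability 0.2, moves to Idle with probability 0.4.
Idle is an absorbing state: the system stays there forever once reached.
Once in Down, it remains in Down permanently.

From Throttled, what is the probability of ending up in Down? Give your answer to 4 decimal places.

Let h(s) be the probability of absorption at Down starting from transient state s. Then h(Down) = 1 and h(Idle) = 0. By first-step analysis:
h(Throttled) = 0.2·h(Throttled) + 0.4·0 + 0.4·1
Solving: h(Throttled) = 0.5000.
Starting from Throttled, the probability is 0.5000.

0.5000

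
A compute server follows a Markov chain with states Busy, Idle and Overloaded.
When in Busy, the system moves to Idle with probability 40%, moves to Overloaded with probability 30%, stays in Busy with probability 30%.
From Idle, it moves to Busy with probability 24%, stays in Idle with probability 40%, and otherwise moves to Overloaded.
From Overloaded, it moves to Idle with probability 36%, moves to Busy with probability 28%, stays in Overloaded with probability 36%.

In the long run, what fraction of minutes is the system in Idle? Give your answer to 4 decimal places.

Let the stationary distribution be π with π = πP and π_1 + π_2 + π_3 = 1.
π_1 = 0.3·π_1 + 0.24·π_2 + 0.28·π_3
π_2 = 0.4·π_1 + 0.4·π_2 + 0.36·π_3
Solving with the normalization constraint gives π = (0.2699, 0.3862, 0.3438).
So the stationary probability of Idle is 0.3862.

0.3862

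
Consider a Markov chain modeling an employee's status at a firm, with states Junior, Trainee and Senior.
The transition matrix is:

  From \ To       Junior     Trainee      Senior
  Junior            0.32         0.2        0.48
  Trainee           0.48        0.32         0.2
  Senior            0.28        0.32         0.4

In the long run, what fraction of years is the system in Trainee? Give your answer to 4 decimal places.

Let the stationary distribution be π with π = πP and π_1 + π_2 + π_3 = 1.
π_1 = 0.32·π_1 + 0.48·π_2 + 0.28·π_3
π_2 = 0.2·π_1 + 0.32·π_2 + 0.32·π_3
Solving with the normalization constraint gives π = (0.3496, 0.2780, 0.3724).
So the stationary probability of Trainee is 0.2780.

0.2780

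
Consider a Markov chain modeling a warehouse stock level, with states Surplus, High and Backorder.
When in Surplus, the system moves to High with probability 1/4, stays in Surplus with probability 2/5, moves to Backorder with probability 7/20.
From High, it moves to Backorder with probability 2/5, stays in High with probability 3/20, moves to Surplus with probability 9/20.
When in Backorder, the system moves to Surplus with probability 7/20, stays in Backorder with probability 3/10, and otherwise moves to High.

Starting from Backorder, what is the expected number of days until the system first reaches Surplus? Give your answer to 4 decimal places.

Let t(s) be the expected number of days to first reach Surplus from state s, with t(Surplus) = 0. Conditioning on the first day:
t(High) = 1 + 0.15·t(High) + 0.4·t(Backorder)
t(Backorder) = 1 + 0.35·t(High) + 0.3·t(Backorder)
Solving: t(High) = 2.4176, t(Backorder) = 2.6374.
Expected days from Backorder to Surplus: 2.6374.

2.6374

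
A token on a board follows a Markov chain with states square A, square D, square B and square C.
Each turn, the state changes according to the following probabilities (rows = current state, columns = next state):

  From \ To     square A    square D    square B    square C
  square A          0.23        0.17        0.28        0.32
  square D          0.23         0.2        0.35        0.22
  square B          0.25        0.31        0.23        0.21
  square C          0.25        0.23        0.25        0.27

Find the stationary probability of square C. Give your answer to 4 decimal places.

Let the stationary distribution be π with π = πP and π_1 + π_2 + π_3 + π_4 = 1.
π_1 = 0.23·π_1 + 0.23·π_2 + 0.25·π_3 + 0.25·π_4
π_2 = 0.17·π_1 + 0.2·π_2 + 0.31·π_3 + 0.23·π_4
π_3 = 0.28·π_1 + 0.35·π_2 + 0.23·π_3 + 0.25·π_4
Solving with the normalization constraint gives π = (0.2406, 0.2306, 0.2748, 0.2540).
So the stationary probability of square C is 0.2540.

0.2540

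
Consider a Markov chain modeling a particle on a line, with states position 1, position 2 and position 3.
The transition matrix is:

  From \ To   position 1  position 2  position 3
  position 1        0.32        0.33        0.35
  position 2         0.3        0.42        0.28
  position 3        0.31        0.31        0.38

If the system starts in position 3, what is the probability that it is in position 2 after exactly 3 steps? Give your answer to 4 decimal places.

0.3547

Propagate the distribution vector 3 steps from position 3.
After 0 steps: (0.0000, 0.0000, 1.0000)
After 1 step: (0.3100, 0.3100, 0.3800)
After 2 steps: (0.3100, 0.3503, 0.3397)
After 3 steps: (0.3096, 0.3547, 0.3357)
P(in position 2 after 3 steps) = 0.3547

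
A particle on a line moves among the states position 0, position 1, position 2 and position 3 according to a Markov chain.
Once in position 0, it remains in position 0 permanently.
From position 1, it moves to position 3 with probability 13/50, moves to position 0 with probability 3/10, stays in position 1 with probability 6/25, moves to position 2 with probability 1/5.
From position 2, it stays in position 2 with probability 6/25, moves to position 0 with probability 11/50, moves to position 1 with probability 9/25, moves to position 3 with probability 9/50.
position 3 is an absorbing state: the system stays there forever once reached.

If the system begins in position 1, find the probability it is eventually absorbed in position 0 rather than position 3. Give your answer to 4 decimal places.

Let h(s) be the probability of absorption at position 0 starting from transient state s. Then h(position 0) = 1 and h(position 3) = 0. By first-step analysis:
h(position 1) = 0.3·1 + 0.24·h(position 1) + 0.2·h(position 2) + 0.26·0
h(position 2) = 0.22·1 + 0.36·h(position 1) + 0.24·h(position 2) + 0.18·0
Solving: h(position 1) = 0.5380, h(position 2) = 0.5443.
Starting from position 1, the probability is 0.5380.

0.5380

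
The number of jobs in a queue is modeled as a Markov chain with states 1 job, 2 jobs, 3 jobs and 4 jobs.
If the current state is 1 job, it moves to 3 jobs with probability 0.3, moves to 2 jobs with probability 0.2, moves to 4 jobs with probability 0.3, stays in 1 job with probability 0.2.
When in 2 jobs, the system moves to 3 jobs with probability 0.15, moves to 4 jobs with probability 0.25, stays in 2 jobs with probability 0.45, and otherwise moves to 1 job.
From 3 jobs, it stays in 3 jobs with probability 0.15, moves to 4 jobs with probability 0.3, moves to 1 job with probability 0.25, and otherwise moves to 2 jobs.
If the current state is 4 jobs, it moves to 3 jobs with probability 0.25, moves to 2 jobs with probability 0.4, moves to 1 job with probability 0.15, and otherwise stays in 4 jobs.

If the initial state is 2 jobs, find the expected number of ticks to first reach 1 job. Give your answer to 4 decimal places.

Let t(s) be the expected number of ticks to first reach 1 job from state s, with t(1 job) = 0. Conditioning on the first tick:
t(2 jobs) = 1 + 0.45·t(2 jobs) + 0.15·t(3 jobs) + 0.25·t(4 jobs)
t(3 jobs) = 1 + 0.3·t(2 jobs) + 0.15·t(3 jobs) + 0.3·t(4 jobs)
t(4 jobs) = 1 + 0.4·t(2 jobs) + 0.25·t(3 jobs) + 0.2·t(4 jobs)
Solving: t(2 jobs) = 5.9714, t(3 jobs) = 5.3714, t(4 jobs) = 5.9143.
Expected ticks from 2 jobs to 1 job: 5.9714.

5.9714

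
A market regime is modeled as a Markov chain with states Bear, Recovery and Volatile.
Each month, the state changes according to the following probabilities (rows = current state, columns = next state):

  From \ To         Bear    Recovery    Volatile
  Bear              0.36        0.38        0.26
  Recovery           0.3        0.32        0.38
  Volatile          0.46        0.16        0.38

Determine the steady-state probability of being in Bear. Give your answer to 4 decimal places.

Let the stationary distribution be π with π = πP and π_1 + π_2 + π_3 = 1.
π_1 = 0.36·π_1 + 0.3·π_2 + 0.46·π_3
π_2 = 0.38·π_1 + 0.32·π_2 + 0.16·π_3
Solving with the normalization constraint gives π = (0.3761, 0.2890, 0.3349).
So the stationary probability of Bear is 0.3761.

0.3761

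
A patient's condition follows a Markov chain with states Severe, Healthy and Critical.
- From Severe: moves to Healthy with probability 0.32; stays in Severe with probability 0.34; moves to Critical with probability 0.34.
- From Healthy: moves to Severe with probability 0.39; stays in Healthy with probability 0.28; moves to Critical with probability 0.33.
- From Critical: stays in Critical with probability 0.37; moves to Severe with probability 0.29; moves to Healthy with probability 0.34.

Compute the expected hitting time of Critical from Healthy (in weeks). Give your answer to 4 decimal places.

Let t(s) be the expected number of weeks to first reach Critical from state s, with t(Critical) = 0. Conditioning on the first week:
t(Severe) = 1 + 0.34·t(Severe) + 0.32·t(Healthy)
t(Healthy) = 1 + 0.39·t(Severe) + 0.28·t(Healthy)
Solving: t(Severe) = 2.9680, t(Healthy) = 2.9966.
Expected weeks from Healthy to Critical: 2.9966.

2.9966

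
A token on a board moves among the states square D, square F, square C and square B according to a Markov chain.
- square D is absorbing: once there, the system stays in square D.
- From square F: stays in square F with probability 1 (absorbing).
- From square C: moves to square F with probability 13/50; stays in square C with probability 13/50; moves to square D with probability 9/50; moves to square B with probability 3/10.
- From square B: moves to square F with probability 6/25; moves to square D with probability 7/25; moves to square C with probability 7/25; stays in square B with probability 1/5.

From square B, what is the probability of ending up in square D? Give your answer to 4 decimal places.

Let h(s) be the probability of absorption at square D starting from transient state s. Then h(square D) = 1 and h(square F) = 0. By first-step analysis:
h(square C) = 0.18·1 + 0.26·0 + 0.26·h(square C) + 0.3·h(square B)
h(square B) = 0.28·1 + 0.24·0 + 0.28·h(square C) + 0.2·h(square B)
Solving: h(square C) = 0.4488, h(square B) = 0.5071.
Starting from square B, the probability is 0.5071.

0.5071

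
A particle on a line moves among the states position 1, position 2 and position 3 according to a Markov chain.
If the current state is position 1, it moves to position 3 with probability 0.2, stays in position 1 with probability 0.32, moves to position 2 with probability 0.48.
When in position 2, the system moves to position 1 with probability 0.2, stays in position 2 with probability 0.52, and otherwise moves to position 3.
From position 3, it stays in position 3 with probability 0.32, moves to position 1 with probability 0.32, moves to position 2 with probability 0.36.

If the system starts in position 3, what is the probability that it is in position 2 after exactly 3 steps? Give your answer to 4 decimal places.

0.4662

Propagate the distribution vector 3 steps from position 3.
After 0 steps: (0.0000, 0.0000, 1.0000)
After 1 step: (0.3200, 0.3600, 0.3200)
After 2 steps: (0.2768, 0.4560, 0.2672)
After 3 steps: (0.2653, 0.4662, 0.2685)
P(in position 2 after 3 steps) = 0.4662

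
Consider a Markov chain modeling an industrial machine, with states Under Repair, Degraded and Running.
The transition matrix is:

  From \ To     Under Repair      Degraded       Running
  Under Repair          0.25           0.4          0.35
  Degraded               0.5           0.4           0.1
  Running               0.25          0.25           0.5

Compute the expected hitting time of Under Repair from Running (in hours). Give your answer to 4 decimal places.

Let t(s) be the expected number of hours to first reach Under Repair from state s, with t(Under Repair) = 0. Conditioning on the first hour:
t(Degraded) = 1 + 0.4·t(Degraded) + 0.1·t(Running)
t(Running) = 1 + 0.25·t(Degraded) + 0.5·t(Running)
Solving: t(Degraded) = 2.1818, t(Running) = 3.0909.
Expected hours from Running to Under Repair: 3.0909.

3.0909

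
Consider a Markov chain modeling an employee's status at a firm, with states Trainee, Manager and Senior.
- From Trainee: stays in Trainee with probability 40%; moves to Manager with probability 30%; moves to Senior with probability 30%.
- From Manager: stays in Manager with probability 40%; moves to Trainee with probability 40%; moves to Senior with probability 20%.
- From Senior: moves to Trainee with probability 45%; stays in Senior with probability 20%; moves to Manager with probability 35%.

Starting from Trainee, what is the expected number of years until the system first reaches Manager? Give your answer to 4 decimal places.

3.1884

Let t(s) be the expected number of years to first reach Manager from state s, with t(Manager) = 0. Conditioning on the first year:
t(Trainee) = 1 + 0.4·t(Trainee) + 0.3·t(Senior)
t(Senior) = 1 + 0.45·t(Trainee) + 0.2·t(Senior)
Solving: t(Trainee) = 3.1884, t(Senior) = 3.0435.
Expected years from Trainee to Manager: 3.1884.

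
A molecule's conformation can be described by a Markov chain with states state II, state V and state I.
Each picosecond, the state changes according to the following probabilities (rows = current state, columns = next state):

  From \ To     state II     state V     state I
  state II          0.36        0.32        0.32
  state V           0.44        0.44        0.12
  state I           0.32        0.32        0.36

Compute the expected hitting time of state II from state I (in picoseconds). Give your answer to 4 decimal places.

Let t(s) be the expected number of picoseconds to first reach state II from state s, with t(state II) = 0. Conditioning on the first picosecond:
t(state V) = 1 + 0.44·t(state V) + 0.12·t(state I)
t(state I) = 1 + 0.32·t(state V) + 0.36·t(state I)
Solving: t(state V) = 2.3750, t(state I) = 2.7500.
Expected picoseconds from state I to state II: 2.7500.

2.7500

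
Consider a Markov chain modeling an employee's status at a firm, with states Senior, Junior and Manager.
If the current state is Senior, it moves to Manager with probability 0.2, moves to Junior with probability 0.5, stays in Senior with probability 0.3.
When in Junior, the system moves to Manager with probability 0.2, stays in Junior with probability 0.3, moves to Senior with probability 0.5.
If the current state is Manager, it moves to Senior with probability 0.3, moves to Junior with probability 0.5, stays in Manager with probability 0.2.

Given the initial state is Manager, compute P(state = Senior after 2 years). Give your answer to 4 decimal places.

0.4000

Sum over the intermediate state after 1 year:
P = P(Manager→Senior)·P(Senior→Senior) + P(Manager→Junior)·P(Junior→Senior) + P(Manager→Manager)·P(Manager→Senior)
  = 0.3×0.3 + 0.5×0.5 + 0.2×0.3
  = 0.0900 + 0.2500 + 0.0600 = 0.4000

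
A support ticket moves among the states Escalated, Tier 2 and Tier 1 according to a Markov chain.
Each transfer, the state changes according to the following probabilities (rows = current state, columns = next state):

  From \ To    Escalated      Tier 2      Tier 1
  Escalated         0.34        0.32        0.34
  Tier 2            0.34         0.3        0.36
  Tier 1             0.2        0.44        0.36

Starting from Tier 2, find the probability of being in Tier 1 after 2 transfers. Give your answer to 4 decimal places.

Sum over the intermediate state after 1 transfer:
P = P(Tier 2→Escalated)·P(Escalated→Tier 1) + P(Tier 2→Tier 2)·P(Tier 2→Tier 1) + P(Tier 2→Tier 1)·P(Tier 1→Tier 1)
  = 0.34×0.34 + 0.3×0.36 + 0.36×0.36
  = 0.1156 + 0.1080 + 0.1296 = 0.3532

0.3532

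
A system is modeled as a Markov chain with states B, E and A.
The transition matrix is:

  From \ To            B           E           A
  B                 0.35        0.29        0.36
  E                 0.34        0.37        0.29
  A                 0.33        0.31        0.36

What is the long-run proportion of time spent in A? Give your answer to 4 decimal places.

Let the stationary distribution be π with π = πP and π_1 + π_2 + π_3 = 1.
π_1 = 0.35·π_1 + 0.34·π_2 + 0.33·π_3
π_2 = 0.29·π_1 + 0.37·π_2 + 0.31·π_3
Solving with the normalization constraint gives π = (0.3400, 0.3226, 0.3374).
So the stationary probability of A is 0.3374.

0.3374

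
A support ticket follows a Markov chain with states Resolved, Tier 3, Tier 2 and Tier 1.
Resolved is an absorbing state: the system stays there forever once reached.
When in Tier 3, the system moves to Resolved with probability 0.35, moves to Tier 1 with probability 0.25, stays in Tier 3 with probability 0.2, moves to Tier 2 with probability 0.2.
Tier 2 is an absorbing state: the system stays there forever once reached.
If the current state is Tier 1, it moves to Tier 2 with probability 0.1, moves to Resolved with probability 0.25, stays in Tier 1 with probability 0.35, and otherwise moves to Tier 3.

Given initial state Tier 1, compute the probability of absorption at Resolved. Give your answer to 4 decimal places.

0.6854

Let h(s) be the probability of absorption at Resolved starting from transient state s. Then h(Resolved) = 1 and h(Tier 2) = 0. By first-step analysis:
h(Tier 3) = 0.35·1 + 0.2·h(Tier 3) + 0.2·0 + 0.25·h(Tier 1)
h(Tier 1) = 0.25·1 + 0.3·h(Tier 3) + 0.1·0 + 0.35·h(Tier 1)
Solving: h(Tier 3) = 0.6517, h(Tier 1) = 0.6854.
Starting from Tier 1, the probability is 0.6854.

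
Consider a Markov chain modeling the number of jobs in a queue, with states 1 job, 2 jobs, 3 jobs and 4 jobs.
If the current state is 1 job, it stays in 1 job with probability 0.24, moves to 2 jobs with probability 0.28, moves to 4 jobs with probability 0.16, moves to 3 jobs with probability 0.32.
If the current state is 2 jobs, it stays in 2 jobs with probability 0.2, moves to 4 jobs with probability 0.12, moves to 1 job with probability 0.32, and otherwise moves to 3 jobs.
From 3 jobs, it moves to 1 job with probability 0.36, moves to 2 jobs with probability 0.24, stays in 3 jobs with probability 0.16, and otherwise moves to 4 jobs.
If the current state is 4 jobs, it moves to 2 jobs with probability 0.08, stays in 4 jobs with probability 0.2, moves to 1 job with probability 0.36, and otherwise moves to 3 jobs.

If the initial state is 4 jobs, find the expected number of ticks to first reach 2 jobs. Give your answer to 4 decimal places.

5.2474

Let t(s) be the expected number of ticks to first reach 2 jobs from state s, with t(2 jobs) = 0. Conditioning on the first tick:
t(1 job) = 1 + 0.24·t(1 job) + 0.32·t(3 jobs) + 0.16·t(4 jobs)
t(3 jobs) = 1 + 0.36·t(1 job) + 0.16·t(3 jobs) + 0.24·t(4 jobs)
t(4 jobs) = 1 + 0.36·t(1 job) + 0.36·t(3 jobs) + 0.2·t(4 jobs)
Solving: t(1 job) = 4.3353, t(3 jobs) = 4.5477, t(4 jobs) = 5.2474.
Expected ticks from 4 jobs to 2 jobs: 5.2474.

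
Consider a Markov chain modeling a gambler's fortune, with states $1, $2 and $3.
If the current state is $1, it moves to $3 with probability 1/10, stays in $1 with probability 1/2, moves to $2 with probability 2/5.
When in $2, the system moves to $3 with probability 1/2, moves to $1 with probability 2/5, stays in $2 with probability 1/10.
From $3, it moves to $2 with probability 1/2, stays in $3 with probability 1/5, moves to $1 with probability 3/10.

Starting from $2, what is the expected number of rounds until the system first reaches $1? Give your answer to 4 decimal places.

2.7660

Let t(s) be the expected number of rounds to first reach $1 from state s, with t($1) = 0. Conditioning on the first round:
t($2) = 1 + 0.1·t($2) + 0.5·t($3)
t($3) = 1 + 0.5·t($2) + 0.2·t($3)
Solving: t($2) = 2.7660, t($3) = 2.9787.
Expected rounds from $2 to $1: 2.7660.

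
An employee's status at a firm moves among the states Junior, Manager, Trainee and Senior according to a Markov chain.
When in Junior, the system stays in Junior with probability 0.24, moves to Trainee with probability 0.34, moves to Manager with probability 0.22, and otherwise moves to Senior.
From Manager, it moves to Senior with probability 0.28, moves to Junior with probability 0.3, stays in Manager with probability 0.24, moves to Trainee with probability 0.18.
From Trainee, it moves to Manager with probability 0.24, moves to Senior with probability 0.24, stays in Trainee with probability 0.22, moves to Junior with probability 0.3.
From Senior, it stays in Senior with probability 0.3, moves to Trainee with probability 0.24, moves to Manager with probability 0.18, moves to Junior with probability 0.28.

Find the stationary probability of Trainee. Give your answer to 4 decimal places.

0.2497

Let the stationary distribution be π with π = πP and π_1 + π_2 + π_3 + π_4 = 1.
π_1 = 0.24·π_1 + 0.3·π_2 + 0.3·π_3 + 0.28·π_4
π_2 = 0.22·π_1 + 0.24·π_2 + 0.24·π_3 + 0.18·π_4
π_3 = 0.34·π_1 + 0.18·π_2 + 0.22·π_3 + 0.24·π_4
Solving with the normalization constraint gives π = (0.2782, 0.2193, 0.2497, 0.2528).
So the stationary probability of Trainee is 0.2497.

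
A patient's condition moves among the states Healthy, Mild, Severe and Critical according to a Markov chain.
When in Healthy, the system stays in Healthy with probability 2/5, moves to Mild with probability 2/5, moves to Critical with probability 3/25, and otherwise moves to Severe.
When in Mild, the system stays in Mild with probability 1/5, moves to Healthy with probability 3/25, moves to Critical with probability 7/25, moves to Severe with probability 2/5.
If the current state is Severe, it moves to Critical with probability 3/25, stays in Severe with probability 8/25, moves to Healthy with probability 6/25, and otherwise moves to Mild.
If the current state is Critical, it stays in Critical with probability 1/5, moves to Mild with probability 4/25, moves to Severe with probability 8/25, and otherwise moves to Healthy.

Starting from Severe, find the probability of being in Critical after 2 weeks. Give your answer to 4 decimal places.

0.1808

Propagate the distribution vector 2 weeks from Severe.
After 0 weeks: (0.0000, 0.0000, 1.0000, 0.0000)
After 1 week: (0.2400, 0.3200, 0.3200, 0.1200)
After 2 weeks: (0.2496, 0.2816, 0.2880, 0.1808)
P(in Critical after 2 weeks) = 0.1808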